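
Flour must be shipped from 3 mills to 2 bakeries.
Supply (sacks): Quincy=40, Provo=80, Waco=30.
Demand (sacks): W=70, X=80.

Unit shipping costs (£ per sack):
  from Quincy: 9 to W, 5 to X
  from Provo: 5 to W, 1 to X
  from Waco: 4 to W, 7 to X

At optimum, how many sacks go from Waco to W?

The minimum-cost plan:
  Quincy to W: 40 × £9 = £360
  Provo to X: 80 × £1 = £80
  Waco to W: 30 × £4 = £120
Total cost = £560.
So Waco→W carries 30 sacks.

30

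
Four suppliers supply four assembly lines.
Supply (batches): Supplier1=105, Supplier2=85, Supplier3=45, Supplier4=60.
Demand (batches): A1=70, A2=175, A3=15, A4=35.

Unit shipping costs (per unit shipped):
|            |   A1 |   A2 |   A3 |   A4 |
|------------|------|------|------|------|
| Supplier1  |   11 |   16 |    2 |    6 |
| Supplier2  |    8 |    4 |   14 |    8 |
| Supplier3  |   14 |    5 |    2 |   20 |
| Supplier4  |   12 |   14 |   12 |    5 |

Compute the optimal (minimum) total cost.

2190

A cheapest plan:
  Supplier1–A1: 70 × 11 = 770
  Supplier1–A3: 15 × 2 = 30
  Supplier1–A4: 20 × 6 = 120
  Supplier2–A2: 85 × 4 = 340
  Supplier3–A2: 45 × 5 = 225
  Supplier4–A2: 45 × 14 = 630
  Supplier4–A4: 15 × 5 = 75
Total = 770 + 30 + 120 + 340 + 225 + 630 + 75 = 2190.
(Supply check: Supplier1 ships 105; Supplier2 ships 85; Supplier3 ships 45; Supplier4 ships 60.)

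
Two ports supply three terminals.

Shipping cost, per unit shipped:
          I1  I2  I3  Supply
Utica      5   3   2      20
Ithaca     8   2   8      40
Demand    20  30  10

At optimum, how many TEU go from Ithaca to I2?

30

Optimal shipments:
  Utica to I1: 10 × 5 = 50
  Utica to I3: 10 × 2 = 20
  Ithaca to I1: 10 × 8 = 80
  Ithaca to I2: 30 × 2 = 60
Total cost = 210.
So Ithaca→I2 carries 30 TEU.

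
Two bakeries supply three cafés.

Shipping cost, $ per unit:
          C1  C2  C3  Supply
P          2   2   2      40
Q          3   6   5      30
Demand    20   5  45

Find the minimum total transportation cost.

190

One minimum-cost allocation:
  P->C2: 5 trays
  P->C3: 35 trays
  Q->C1: 20 trays
  Q->C3: 10 trays
Total cost = $190.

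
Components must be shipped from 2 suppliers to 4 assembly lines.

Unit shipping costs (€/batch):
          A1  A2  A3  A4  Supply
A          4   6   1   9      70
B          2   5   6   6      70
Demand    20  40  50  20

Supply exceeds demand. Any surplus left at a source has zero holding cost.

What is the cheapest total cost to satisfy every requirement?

420

An optimal shipping plan:
  A to A2: 10 batches
  A to A3: 50 batches
  B to A1: 20 batches
  B to A2: 30 batches
  B to A4: 20 batches
Total cost = €420.
(Supply check: A ships 60; B ships 70.)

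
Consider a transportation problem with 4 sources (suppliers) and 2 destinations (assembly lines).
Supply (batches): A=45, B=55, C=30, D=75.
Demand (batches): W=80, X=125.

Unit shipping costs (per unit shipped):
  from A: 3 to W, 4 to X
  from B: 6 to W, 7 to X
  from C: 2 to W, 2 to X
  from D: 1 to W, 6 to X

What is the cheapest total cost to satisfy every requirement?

695

Optimal allocation:
  A to W: 5 × 3 = 15
  A to X: 40 × 4 = 160
  B to X: 55 × 7 = 385
  C to X: 30 × 2 = 60
  D to W: 75 × 1 = 75
Total = 15 + 160 + 385 + 60 + 75 = 695.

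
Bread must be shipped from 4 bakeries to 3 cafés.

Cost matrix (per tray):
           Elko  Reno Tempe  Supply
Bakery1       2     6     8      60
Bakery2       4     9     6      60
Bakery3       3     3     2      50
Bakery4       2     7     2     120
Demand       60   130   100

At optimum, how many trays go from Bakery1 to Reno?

60

Optimal shipments:
  Bakery1 to Reno: 60 × 6 = 360
  Bakery2 to Elko: 40 × 4 = 160
  Bakery2 to Reno: 20 × 9 = 180
  Bakery3 to Reno: 50 × 3 = 150
  Bakery4 to Elko: 20 × 2 = 40
  Bakery4 to Tempe: 100 × 2 = 200
Total cost = 1090.
So Bakery1→Reno carries 60 trays.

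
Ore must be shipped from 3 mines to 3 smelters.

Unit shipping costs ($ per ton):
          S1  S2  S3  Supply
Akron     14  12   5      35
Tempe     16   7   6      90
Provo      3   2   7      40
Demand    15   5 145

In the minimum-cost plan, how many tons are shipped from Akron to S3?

Optimal shipments:
  Akron to S3: 35 tons
  Tempe to S3: 90 tons
  Provo to S1: 15 tons
  Provo to S2: 5 tons
  Provo to S3: 20 tons
Total cost = $910.
So Akron→S3 carries 35 tons.

35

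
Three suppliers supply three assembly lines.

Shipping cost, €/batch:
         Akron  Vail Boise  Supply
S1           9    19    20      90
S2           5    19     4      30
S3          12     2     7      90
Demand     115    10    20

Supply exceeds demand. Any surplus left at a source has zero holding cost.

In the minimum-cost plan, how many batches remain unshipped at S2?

An optimal plan:
  S1->Akron: 85 × €9 = €765
  S2->Akron: 30 × €5 = €150
  S3->Vail: 10 × €2 = €20
  S3->Boise: 20 × €7 = €140
Total cost = €1075.
S2 ships 30 of its 30, leaving 0.

0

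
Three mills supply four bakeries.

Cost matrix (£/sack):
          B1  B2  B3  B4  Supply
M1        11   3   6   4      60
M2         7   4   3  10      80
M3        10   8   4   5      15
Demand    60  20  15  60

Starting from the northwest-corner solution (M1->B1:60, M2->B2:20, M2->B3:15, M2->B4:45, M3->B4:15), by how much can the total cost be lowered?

Current plan cost = 60·11 + 20·4 + 15·3 + 45·10 + 15·5 = £1310.
Optimal plan:
  M1->B2: 15 sacks
  M1->B4: 45 sacks
  M2->B1: 60 sacks
  M2->B2: 5 sacks
  M2->B3: 15 sacks
  M3->B4: 15 sacks
Optimal cost = £785.
Saving = 1310 − 785 = £525.

525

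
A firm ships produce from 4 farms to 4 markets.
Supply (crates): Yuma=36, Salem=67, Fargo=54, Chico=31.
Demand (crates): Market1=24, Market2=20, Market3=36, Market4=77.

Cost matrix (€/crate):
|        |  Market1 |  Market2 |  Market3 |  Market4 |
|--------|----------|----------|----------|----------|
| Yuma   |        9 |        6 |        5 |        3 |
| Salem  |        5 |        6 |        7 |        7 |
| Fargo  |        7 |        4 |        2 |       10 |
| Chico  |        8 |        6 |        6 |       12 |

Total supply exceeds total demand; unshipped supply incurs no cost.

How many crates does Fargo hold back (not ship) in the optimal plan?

0

Minimum-cost shipments:
  Yuma→Market4: 36 × €3 = €108
  Salem→Market1: 24 × €5 = €120
  Salem→Market2: 2 × €6 = €12
  Salem→Market4: 41 × €7 = €287
  Fargo→Market2: 18 × €4 = €72
  Fargo→Market3: 36 × €2 = €72
Total cost = €671.
Fargo ships 54 of its 54, leaving 0.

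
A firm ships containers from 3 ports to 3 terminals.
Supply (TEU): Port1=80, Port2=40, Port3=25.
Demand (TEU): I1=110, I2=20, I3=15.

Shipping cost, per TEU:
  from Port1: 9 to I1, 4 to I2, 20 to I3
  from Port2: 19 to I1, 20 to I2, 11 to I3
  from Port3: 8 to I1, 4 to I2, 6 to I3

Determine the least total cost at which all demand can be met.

1460

Optimal allocation:
  Port1→I1: 60 × 9 = 540
  Port1→I2: 20 × 4 = 80
  Port2→I1: 25 × 19 = 475
  Port2→I3: 15 × 11 = 165
  Port3→I1: 25 × 8 = 200
Total = 540 + 80 + 475 + 165 + 200 = 1460.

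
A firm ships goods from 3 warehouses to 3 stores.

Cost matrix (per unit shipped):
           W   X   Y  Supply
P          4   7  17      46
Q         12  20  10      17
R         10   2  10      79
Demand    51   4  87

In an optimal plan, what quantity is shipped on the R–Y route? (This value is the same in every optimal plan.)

70

Optimal shipments:
  P→W: 46 × 4 = 184
  Q→Y: 17 × 10 = 170
  R→W: 5 × 10 = 50
  R→X: 4 × 2 = 8
  R→Y: 70 × 10 = 700
Total cost = 1112.
So R→Y carries 70 units.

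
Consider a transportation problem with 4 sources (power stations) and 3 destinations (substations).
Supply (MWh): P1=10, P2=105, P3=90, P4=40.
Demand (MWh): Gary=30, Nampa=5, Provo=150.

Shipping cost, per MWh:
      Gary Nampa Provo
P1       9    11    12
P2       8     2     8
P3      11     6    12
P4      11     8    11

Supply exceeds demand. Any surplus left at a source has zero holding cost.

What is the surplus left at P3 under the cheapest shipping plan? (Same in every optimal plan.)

An optimal plan:
  P1→Gary: 10 × 9 = 90
  P2→Nampa: 5 × 2 = 10
  P2→Provo: 100 × 8 = 800
  P3→Gary: 20 × 11 = 220
  P3→Provo: 10 × 12 = 120
  P4→Provo: 40 × 11 = 440
Total cost = 1680.
P3 ships 30 of its 90, leaving 60.

60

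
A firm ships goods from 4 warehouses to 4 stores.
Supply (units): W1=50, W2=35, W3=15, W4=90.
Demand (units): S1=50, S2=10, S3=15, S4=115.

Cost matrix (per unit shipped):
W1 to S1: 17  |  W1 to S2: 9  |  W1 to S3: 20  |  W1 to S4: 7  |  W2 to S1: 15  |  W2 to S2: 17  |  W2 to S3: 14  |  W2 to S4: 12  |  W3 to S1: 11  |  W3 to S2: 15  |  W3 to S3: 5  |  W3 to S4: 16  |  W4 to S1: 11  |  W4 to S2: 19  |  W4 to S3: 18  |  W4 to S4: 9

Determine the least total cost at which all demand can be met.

1775

One minimum-cost allocation:
  W1→S2: 10 units
  W1→S4: 40 units
  W2→S4: 35 units
  W3→S3: 15 units
  W4→S1: 50 units
  W4→S4: 40 units
Total cost = 1775.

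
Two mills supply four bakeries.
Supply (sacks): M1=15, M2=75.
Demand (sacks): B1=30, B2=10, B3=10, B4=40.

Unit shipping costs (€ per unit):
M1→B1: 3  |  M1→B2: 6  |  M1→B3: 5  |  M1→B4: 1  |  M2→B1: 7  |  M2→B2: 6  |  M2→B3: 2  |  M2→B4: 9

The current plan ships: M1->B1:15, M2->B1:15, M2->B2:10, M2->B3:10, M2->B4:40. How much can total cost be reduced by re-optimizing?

60

Current plan cost = 15·3 + 15·7 + 10·6 + 10·2 + 40·9 = €590.
Optimal plan:
  M1–B4: 15 × €1 = €15
  M2–B1: 30 × €7 = €210
  M2–B2: 10 × €6 = €60
  M2–B3: 10 × €2 = €20
  M2–B4: 25 × €9 = €225
Optimal cost = €530.
Saving = 590 − 530 = €60.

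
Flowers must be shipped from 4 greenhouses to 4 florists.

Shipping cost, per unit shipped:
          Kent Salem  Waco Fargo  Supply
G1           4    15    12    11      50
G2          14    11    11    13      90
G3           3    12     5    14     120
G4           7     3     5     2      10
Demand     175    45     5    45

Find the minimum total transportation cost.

One minimum-cost allocation:
  G1→Kent: 50 × 4 = 200
  G2→Kent: 5 × 14 = 70
  G2→Salem: 45 × 11 = 495
  G2→Waco: 5 × 11 = 55
  G2→Fargo: 35 × 13 = 455
  G3→Kent: 120 × 3 = 360
  G4→Fargo: 10 × 2 = 20
Total = 200 + 70 + 495 + 55 + 455 + 360 + 20 = 1655.
(Supply check: G1 ships 50; G2 ships 90; G3 ships 120; G4 ships 10.)

1655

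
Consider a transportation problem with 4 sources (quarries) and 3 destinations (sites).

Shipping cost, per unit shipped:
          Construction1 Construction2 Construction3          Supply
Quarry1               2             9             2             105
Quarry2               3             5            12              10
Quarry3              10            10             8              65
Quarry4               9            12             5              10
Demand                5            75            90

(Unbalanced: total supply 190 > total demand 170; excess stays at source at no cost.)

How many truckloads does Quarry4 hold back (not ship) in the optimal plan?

Minimum-cost shipments:
  Quarry1–Construction1: 5 × 2 = 10
  Quarry1–Construction2: 10 × 9 = 90
  Quarry1–Construction3: 90 × 2 = 180
  Quarry2–Construction2: 10 × 5 = 50
  Quarry3–Construction2: 55 × 10 = 550
Total cost = 880.
Quarry4 ships 0 of its 10, leaving 10.

10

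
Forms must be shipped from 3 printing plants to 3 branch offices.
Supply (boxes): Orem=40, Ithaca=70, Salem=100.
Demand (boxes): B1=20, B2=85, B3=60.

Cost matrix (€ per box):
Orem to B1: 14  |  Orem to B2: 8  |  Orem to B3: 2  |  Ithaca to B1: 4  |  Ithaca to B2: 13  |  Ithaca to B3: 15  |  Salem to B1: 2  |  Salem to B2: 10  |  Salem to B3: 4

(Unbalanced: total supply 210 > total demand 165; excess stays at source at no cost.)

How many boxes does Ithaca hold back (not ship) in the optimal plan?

Minimum-cost shipments:
  Orem to B2: 40 boxes
  Ithaca to B1: 20 boxes
  Ithaca to B2: 5 boxes
  Salem to B2: 40 boxes
  Salem to B3: 60 boxes
Total cost = €1105.
Ithaca ships 25 of its 70, leaving 45.

45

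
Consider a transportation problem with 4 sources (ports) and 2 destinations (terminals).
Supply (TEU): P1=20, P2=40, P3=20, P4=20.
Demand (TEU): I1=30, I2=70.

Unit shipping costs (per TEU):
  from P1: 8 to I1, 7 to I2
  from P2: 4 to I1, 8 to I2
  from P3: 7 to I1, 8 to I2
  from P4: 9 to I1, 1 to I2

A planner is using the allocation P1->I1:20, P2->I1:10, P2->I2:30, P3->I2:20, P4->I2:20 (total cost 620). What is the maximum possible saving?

Current plan cost = 20·8 + 10·4 + 30·8 + 20·8 + 20·1 = 620.
Optimal plan:
  P1–I2: 20 × 7 = 140
  P2–I1: 30 × 4 = 120
  P2–I2: 10 × 8 = 80
  P3–I2: 20 × 8 = 160
  P4–I2: 20 × 1 = 20
Optimal cost = 520.
Saving = 620 − 520 = 100.

100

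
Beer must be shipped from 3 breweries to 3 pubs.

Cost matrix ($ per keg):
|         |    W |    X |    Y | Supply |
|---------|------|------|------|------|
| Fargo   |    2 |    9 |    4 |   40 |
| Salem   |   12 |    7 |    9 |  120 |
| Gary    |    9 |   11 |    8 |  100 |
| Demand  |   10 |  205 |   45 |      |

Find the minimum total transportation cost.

2035

One minimum-cost allocation:
  Fargo–W: 10 × $2 = $20
  Fargo–Y: 30 × $4 = $120
  Salem–X: 120 × $7 = $840
  Gary–X: 85 × $11 = $935
  Gary–Y: 15 × $8 = $120
Total = 20 + 120 + 840 + 935 + 120 = $2035.
(Supply check: Fargo ships 40; Salem ships 120; Gary ships 100.)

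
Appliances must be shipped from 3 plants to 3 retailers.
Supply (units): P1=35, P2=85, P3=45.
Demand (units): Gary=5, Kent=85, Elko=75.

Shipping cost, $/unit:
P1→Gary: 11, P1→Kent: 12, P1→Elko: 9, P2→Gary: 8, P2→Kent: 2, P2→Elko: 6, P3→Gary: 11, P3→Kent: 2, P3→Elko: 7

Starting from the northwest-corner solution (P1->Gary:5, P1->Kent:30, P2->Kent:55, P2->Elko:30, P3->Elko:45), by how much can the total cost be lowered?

255

Current plan cost = 5·11 + 30·12 + 55·2 + 30·6 + 45·7 = $1020.
Optimal plan:
  P1->Elko: 35 units
  P2->Gary: 5 units
  P2->Kent: 40 units
  P2->Elko: 40 units
  P3->Kent: 45 units
Optimal cost = $765.
Saving = 1020 − 765 = $255.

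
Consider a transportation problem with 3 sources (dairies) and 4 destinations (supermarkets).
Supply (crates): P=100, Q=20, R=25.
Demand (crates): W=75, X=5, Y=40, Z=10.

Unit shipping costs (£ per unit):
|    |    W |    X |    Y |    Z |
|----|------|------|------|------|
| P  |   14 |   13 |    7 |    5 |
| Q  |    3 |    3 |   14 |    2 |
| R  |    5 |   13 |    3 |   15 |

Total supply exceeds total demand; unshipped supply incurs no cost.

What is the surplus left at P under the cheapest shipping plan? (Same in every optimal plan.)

Minimum-cost shipments:
  P to W: 30 × £14 = £420
  P to X: 5 × £13 = £65
  P to Y: 40 × £7 = £280
  P to Z: 10 × £5 = £50
  Q to W: 20 × £3 = £60
  R to W: 25 × £5 = £125
Total cost = £1000.
P ships 85 of its 100, leaving 15.

15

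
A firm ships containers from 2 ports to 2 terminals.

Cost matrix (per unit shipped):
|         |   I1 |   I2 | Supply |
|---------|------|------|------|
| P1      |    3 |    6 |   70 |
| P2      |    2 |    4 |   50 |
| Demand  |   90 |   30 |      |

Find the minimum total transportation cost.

A cheapest plan:
  P1->I1: 70 TEU
  P2->I1: 20 TEU
  P2->I2: 30 TEU
Total cost = 370.
(Supply check: P1 ships 70; P2 ships 50.)

370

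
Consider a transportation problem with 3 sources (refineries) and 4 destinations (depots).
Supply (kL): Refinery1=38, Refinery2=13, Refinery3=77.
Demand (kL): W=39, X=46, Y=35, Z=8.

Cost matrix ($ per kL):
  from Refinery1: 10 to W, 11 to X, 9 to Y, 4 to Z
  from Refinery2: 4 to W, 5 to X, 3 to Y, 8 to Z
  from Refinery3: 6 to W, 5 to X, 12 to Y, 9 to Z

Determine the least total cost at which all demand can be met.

765

An optimal shipping plan:
  Refinery1→Y: 30 × $9 = $270
  Refinery1→Z: 8 × $4 = $32
  Refinery2→W: 8 × $4 = $32
  Refinery2→Y: 5 × $3 = $15
  Refinery3→W: 31 × $6 = $186
  Refinery3→X: 46 × $5 = $230
Total = 270 + 32 + 32 + 15 + 186 + 230 = $765.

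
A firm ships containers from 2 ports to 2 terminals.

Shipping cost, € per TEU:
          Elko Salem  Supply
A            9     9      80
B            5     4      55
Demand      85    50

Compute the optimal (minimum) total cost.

945

Optimal allocation:
  A→Elko: 80 × €9 = €720
  B→Elko: 5 × €5 = €25
  B→Salem: 50 × €4 = €200
Total = 720 + 25 + 200 = €945.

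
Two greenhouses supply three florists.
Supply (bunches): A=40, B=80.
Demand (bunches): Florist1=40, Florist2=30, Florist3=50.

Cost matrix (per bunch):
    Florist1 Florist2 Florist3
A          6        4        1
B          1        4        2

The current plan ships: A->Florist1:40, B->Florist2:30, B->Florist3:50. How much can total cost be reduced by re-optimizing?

Current plan cost = 40·6 + 30·4 + 50·2 = 460.
Optimal plan:
  A→Florist3: 40 bunches
  B→Florist1: 40 bunches
  B→Florist2: 30 bunches
  B→Florist3: 10 bunches
Optimal cost = 220.
Saving = 460 − 220 = 240.

240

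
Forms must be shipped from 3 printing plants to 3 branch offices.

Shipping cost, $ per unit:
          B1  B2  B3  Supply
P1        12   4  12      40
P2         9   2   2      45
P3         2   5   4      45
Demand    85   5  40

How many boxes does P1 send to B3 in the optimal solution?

Optimal shipments:
  P1→B1: 35 × $12 = $420
  P1→B2: 5 × $4 = $20
  P2→B1: 5 × $9 = $45
  P2→B3: 40 × $2 = $80
  P3→B1: 45 × $2 = $90
Total cost = $655.
The route P1→B3 is not used.

0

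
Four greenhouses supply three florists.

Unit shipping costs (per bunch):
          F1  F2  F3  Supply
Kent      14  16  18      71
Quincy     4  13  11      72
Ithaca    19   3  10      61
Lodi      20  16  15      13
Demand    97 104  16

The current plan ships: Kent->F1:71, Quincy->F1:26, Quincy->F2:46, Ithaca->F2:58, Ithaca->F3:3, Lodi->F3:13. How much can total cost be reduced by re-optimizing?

337

Current plan cost = 71·14 + 26·4 + 46·13 + 58·3 + 3·10 + 13·15 = 2095.
Optimal plan:
  Kent to F1: 25 × 14 = 350
  Kent to F2: 43 × 16 = 688
  Kent to F3: 3 × 18 = 54
  Quincy to F1: 72 × 4 = 288
  Ithaca to F2: 61 × 3 = 183
  Lodi to F3: 13 × 15 = 195
Optimal cost = 1758.
Saving = 2095 − 1758 = 337.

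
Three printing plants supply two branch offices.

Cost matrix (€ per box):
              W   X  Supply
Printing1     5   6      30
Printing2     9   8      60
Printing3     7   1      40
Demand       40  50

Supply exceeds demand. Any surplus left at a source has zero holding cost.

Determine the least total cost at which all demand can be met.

360

One minimum-cost allocation:
  Printing1–W: 30 × €5 = €150
  Printing2–W: 10 × €9 = €90
  Printing2–X: 10 × €8 = €80
  Printing3–X: 40 × €1 = €40
Total = 150 + 90 + 80 + 40 = €360.
(Supply check: Printing1 ships 30; Printing2 ships 20; Printing3 ships 40.)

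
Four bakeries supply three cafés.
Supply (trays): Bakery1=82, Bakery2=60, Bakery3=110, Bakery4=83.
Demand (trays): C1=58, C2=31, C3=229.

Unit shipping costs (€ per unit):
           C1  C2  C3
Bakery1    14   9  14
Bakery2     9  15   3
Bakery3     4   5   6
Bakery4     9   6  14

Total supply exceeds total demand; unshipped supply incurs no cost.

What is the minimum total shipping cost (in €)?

2392

Optimal allocation:
  Bakery1–C2: 6 × €9 = €54
  Bakery1–C3: 59 × €14 = €826
  Bakery2–C3: 60 × €3 = €180
  Bakery3–C3: 110 × €6 = €660
  Bakery4–C1: 58 × €9 = €522
  Bakery4–C2: 25 × €6 = €150
Total = 54 + 826 + 180 + 660 + 522 + 150 = €2392.
(Supply check: Bakery1 ships 65; Bakery2 ships 60; Bakery3 ships 110; Bakery4 ships 83.)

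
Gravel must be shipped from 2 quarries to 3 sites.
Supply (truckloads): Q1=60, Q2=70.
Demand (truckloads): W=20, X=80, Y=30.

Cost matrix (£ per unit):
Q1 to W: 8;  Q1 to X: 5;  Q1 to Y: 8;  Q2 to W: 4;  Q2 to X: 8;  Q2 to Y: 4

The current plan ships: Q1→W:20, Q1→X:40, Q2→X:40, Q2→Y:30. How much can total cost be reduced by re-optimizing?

140

Current plan cost = 20·8 + 40·5 + 40·8 + 30·4 = £800.
Optimal plan:
  Q1 to X: 60 × £5 = £300
  Q2 to W: 20 × £4 = £80
  Q2 to X: 20 × £8 = £160
  Q2 to Y: 30 × £4 = £120
Optimal cost = £660.
Saving = 800 − 660 = £140.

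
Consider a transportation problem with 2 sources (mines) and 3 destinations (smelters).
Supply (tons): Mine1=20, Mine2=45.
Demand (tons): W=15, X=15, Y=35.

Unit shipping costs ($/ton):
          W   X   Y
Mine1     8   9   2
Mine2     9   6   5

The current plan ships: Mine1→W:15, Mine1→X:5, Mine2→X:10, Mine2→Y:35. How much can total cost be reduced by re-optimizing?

60

Current plan cost = 15·8 + 5·9 + 10·6 + 35·5 = $400.
Optimal plan:
  Mine1->Y: 20 × $2 = $40
  Mine2->W: 15 × $9 = $135
  Mine2->X: 15 × $6 = $90
  Mine2->Y: 15 × $5 = $75
Optimal cost = $340.
Saving = 400 − 340 = $60.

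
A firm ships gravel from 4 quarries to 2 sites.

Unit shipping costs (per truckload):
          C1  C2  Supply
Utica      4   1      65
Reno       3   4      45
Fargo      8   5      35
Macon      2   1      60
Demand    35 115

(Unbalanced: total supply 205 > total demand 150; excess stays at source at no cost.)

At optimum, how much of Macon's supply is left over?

An optimal plan:
  Utica→C2: 65 × 1 = 65
  Reno→C1: 25 × 3 = 75
  Macon→C1: 10 × 2 = 20
  Macon→C2: 50 × 1 = 50
Total cost = 210.
Macon ships 60 of its 60, leaving 0.

0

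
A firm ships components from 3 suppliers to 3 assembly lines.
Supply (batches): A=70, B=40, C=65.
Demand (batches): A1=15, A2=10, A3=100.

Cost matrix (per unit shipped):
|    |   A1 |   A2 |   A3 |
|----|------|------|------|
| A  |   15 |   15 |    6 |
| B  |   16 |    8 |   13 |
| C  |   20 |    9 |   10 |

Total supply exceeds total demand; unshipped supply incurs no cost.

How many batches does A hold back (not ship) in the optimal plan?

0

Minimum-cost shipments:
  A→A3: 70 × 6 = 420
  B→A1: 15 × 16 = 240
  B→A2: 10 × 8 = 80
  C→A3: 30 × 10 = 300
Total cost = 1040.
A ships 70 of its 70, leaving 0.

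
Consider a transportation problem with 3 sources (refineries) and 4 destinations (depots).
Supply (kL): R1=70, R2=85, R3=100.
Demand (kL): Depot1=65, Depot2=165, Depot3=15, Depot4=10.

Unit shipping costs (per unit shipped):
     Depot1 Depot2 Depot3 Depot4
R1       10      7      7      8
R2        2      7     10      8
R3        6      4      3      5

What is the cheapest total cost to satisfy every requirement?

1155

A cheapest plan:
  R1–Depot2: 70 × 7 = 490
  R2–Depot1: 65 × 2 = 130
  R2–Depot2: 20 × 7 = 140
  R3–Depot2: 75 × 4 = 300
  R3–Depot3: 15 × 3 = 45
  R3–Depot4: 10 × 5 = 50
Total = 490 + 130 + 140 + 300 + 45 + 50 = 1155.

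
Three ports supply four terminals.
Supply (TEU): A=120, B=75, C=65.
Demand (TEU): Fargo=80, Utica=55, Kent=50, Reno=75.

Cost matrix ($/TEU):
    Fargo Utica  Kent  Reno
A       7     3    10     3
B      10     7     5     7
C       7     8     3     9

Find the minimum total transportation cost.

Optimal allocation:
  A->Utica: 55 × $3 = $165
  A->Reno: 65 × $3 = $195
  B->Fargo: 15 × $10 = $150
  B->Kent: 50 × $5 = $250
  B->Reno: 10 × $7 = $70
  C->Fargo: 65 × $7 = $455
Total = 165 + 195 + 150 + 250 + 70 + 455 = $1285.

1285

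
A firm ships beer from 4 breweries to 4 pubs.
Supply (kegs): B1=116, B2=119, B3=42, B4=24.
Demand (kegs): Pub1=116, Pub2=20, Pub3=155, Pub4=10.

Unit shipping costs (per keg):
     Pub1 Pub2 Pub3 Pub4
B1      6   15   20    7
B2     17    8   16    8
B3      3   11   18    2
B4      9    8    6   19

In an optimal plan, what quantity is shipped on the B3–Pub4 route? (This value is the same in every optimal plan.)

Solving gives:
  B1→Pub1: 84 kegs
  B1→Pub3: 32 kegs
  B2→Pub2: 20 kegs
  B2→Pub3: 99 kegs
  B3→Pub1: 32 kegs
  B3→Pub4: 10 kegs
  B4→Pub3: 24 kegs
Total cost = 3148.
So B3→Pub4 carries 10 kegs.

10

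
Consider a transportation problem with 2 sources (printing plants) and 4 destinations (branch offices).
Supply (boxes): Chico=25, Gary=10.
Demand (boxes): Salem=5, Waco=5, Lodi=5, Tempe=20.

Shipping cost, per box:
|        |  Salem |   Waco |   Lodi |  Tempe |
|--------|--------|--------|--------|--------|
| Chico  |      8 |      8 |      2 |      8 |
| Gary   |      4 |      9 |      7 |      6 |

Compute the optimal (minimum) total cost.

A cheapest plan:
  Chico->Waco: 5 × 8 = 40
  Chico->Lodi: 5 × 2 = 10
  Chico->Tempe: 15 × 8 = 120
  Gary->Salem: 5 × 4 = 20
  Gary->Tempe: 5 × 6 = 30
Total = 40 + 10 + 120 + 20 + 30 = 220.

220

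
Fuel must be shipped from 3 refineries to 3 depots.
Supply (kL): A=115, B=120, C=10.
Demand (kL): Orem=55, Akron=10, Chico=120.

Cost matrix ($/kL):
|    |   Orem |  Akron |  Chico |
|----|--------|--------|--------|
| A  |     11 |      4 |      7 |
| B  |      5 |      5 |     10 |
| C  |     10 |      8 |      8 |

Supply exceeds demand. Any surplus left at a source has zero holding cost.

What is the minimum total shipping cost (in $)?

A cheapest plan:
  A->Akron: 5 kL
  A->Chico: 110 kL
  B->Orem: 55 kL
  B->Akron: 5 kL
  C->Chico: 10 kL
Total cost = $1170.
(Supply check: A ships 115; B ships 60; C ships 10.)

1170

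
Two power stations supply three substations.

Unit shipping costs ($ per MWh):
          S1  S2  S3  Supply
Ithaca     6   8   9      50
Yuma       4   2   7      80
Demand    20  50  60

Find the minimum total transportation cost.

One minimum-cost allocation:
  Ithaca->S3: 50 × $9 = $450
  Yuma->S1: 20 × $4 = $80
  Yuma->S2: 50 × $2 = $100
  Yuma->S3: 10 × $7 = $70
Total = 450 + 80 + 100 + 70 = $700.

700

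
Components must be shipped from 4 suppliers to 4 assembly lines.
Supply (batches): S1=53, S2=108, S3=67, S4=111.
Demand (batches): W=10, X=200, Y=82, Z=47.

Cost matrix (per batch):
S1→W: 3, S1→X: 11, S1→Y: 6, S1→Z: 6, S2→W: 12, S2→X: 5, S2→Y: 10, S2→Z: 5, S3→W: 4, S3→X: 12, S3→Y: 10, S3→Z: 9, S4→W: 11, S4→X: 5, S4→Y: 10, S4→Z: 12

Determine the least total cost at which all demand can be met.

1995

Optimal allocation:
  S1 to Y: 53 batches
  S2 to X: 89 batches
  S2 to Z: 19 batches
  S3 to W: 10 batches
  S3 to Y: 29 batches
  S3 to Z: 28 batches
  S4 to X: 111 batches
Total cost = 1995.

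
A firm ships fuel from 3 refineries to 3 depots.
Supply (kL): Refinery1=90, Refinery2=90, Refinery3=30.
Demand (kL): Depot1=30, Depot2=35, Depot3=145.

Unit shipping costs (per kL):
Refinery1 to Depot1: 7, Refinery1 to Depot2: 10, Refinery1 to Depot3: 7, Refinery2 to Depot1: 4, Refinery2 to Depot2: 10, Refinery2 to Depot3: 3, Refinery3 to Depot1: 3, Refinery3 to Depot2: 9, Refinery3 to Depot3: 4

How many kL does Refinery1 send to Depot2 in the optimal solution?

Optimal shipments:
  Refinery1 to Depot2: 35 × 10 = 350
  Refinery1 to Depot3: 55 × 7 = 385
  Refinery2 to Depot3: 90 × 3 = 270
  Refinery3 to Depot1: 30 × 3 = 90
Total cost = 1095.
So Refinery1→Depot2 carries 35 kL.

35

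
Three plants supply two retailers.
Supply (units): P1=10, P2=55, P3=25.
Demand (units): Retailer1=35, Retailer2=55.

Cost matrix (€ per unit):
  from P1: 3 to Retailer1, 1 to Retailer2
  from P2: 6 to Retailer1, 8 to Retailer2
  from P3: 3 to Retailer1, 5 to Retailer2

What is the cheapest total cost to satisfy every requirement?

Optimal allocation:
  P1 to Retailer2: 10 × €1 = €10
  P2 to Retailer1: 10 × €6 = €60
  P2 to Retailer2: 45 × €8 = €360
  P3 to Retailer1: 25 × €3 = €75
Total = 10 + 60 + 360 + 75 = €505.
(Supply check: P1 ships 10; P2 ships 55; P3 ships 25.)

505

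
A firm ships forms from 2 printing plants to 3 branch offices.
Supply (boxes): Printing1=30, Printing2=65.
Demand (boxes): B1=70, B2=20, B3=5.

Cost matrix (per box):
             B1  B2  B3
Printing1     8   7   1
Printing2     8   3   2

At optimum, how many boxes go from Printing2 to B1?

45

Solving gives:
  Printing1->B1: 25 × 8 = 200
  Printing1->B3: 5 × 1 = 5
  Printing2->B1: 45 × 8 = 360
  Printing2->B2: 20 × 3 = 60
Total cost = 625.
So Printing2→B1 carries 45 boxes.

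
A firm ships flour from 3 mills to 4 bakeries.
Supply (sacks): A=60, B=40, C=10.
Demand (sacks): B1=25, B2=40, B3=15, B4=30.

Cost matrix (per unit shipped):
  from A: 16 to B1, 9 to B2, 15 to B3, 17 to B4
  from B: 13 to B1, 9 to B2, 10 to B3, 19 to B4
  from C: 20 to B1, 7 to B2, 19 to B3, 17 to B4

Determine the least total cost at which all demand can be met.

1325

Optimal allocation:
  A–B2: 30 × 9 = 270
  A–B4: 30 × 17 = 510
  B–B1: 25 × 13 = 325
  B–B3: 15 × 10 = 150
  C–B2: 10 × 7 = 70
Total = 270 + 510 + 325 + 150 + 70 = 1325.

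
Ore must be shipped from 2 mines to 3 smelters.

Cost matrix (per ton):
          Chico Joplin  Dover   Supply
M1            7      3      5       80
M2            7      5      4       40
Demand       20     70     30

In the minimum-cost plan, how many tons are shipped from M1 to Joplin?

Solving gives:
  M1 to Chico: 10 × 7 = 70
  M1 to Joplin: 70 × 3 = 210
  M2 to Chico: 10 × 7 = 70
  M2 to Dover: 30 × 4 = 120
Total cost = 470.
So M1→Joplin carries 70 tons.

70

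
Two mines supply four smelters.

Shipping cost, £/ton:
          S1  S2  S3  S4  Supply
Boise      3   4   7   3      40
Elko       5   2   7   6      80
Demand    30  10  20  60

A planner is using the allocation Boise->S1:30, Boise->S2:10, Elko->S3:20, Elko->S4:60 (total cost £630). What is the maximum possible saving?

Current plan cost = 30·3 + 10·4 + 20·7 + 60·6 = £630.
Optimal plan:
  Boise->S4: 40 × £3 = £120
  Elko->S1: 30 × £5 = £150
  Elko->S2: 10 × £2 = £20
  Elko->S3: 20 × £7 = £140
  Elko->S4: 20 × £6 = £120
Optimal cost = £550.
Saving = 630 − 550 = £80.

80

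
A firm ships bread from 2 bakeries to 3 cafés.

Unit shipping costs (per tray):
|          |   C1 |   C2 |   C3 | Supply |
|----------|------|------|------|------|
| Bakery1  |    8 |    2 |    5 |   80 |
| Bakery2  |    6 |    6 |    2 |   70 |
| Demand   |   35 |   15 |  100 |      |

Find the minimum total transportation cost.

600

One minimum-cost allocation:
  Bakery1–C1: 35 × 8 = 280
  Bakery1–C2: 15 × 2 = 30
  Bakery1–C3: 30 × 5 = 150
  Bakery2–C3: 70 × 2 = 140
Total = 280 + 30 + 150 + 140 = 600.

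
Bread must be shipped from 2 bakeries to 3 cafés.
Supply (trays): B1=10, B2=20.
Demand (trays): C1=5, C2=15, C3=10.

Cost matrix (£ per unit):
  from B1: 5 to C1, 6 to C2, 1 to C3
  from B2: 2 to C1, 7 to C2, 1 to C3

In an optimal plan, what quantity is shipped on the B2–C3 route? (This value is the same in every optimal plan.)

Solving gives:
  B1 to C2: 10 trays
  B2 to C1: 5 trays
  B2 to C2: 5 trays
  B2 to C3: 10 trays
Total cost = £115.
So B2→C3 carries 10 trays.

10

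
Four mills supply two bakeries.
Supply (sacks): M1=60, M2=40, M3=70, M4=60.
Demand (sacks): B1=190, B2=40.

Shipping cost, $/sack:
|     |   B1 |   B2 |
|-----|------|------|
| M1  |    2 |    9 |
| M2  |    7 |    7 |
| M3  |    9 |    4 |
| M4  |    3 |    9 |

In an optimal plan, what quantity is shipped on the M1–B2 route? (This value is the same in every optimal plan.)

Solving gives:
  M1 to B1: 60 × $2 = $120
  M2 to B1: 40 × $7 = $280
  M3 to B1: 30 × $9 = $270
  M3 to B2: 40 × $4 = $160
  M4 to B1: 60 × $3 = $180
Total cost = $1010.
The route M1→B2 is not used.

0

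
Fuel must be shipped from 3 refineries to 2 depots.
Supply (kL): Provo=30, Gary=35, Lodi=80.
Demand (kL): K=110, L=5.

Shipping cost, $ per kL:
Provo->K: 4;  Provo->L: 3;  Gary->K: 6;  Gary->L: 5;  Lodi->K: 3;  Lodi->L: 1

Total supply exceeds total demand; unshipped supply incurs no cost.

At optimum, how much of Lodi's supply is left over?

0

Minimum-cost shipments:
  Provo->K: 30 × $4 = $120
  Gary->K: 5 × $6 = $30
  Lodi->K: 75 × $3 = $225
  Lodi->L: 5 × $1 = $5
Total cost = $380.
Lodi ships 80 of its 80, leaving 0.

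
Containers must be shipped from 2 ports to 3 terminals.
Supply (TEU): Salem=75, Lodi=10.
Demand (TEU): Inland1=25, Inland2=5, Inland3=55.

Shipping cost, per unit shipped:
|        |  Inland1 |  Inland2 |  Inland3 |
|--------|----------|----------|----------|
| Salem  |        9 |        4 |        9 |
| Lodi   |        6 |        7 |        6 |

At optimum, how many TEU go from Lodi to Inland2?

The minimum-cost plan:
  Salem→Inland1: 15 TEU
  Salem→Inland2: 5 TEU
  Salem→Inland3: 55 TEU
  Lodi→Inland1: 10 TEU
Total cost = 710.
The route Lodi→Inland2 is not used.

0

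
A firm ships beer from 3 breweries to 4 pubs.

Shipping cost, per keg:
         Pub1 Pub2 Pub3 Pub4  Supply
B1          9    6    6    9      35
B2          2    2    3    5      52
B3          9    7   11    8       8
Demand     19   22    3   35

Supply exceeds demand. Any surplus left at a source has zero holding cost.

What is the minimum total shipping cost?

363

A cheapest plan:
  B1 to Pub3: 3 × 6 = 18
  B1 to Pub4: 16 × 9 = 144
  B2 to Pub1: 19 × 2 = 38
  B2 to Pub2: 22 × 2 = 44
  B2 to Pub4: 11 × 5 = 55
  B3 to Pub4: 8 × 8 = 64
Total = 18 + 144 + 38 + 44 + 55 + 64 = 363.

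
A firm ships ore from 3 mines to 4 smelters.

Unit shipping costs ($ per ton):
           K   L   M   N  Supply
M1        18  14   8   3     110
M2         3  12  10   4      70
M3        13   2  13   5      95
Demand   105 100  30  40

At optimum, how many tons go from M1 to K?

The minimum-cost plan:
  M1→K: 35 × $18 = $630
  M1→L: 5 × $14 = $70
  M1→M: 30 × $8 = $240
  M1→N: 40 × $3 = $120
  M2→K: 70 × $3 = $210
  M3→L: 95 × $2 = $190
Total cost = $1460.
So M1→K carries 35 tons.

35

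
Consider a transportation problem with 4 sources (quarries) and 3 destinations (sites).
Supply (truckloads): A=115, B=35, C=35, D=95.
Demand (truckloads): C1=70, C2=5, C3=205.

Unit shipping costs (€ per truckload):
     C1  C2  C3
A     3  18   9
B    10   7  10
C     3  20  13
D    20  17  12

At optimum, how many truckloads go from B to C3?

30

The minimum-cost plan:
  A→C1: 35 × €3 = €105
  A→C3: 80 × €9 = €720
  B→C2: 5 × €7 = €35
  B→C3: 30 × €10 = €300
  C→C1: 35 × €3 = €105
  D→C3: 95 × €12 = €1140
Total cost = €2405.
So B→C3 carries 30 truckloads.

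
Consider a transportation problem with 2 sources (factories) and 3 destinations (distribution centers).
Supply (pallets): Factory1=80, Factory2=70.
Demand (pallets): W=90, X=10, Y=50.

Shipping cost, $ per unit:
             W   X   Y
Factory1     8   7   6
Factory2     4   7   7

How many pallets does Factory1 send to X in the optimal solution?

10

Solving gives:
  Factory1 to W: 20 × $8 = $160
  Factory1 to X: 10 × $7 = $70
  Factory1 to Y: 50 × $6 = $300
  Factory2 to W: 70 × $4 = $280
Total cost = $810.
So Factory1→X carries 10 pallets.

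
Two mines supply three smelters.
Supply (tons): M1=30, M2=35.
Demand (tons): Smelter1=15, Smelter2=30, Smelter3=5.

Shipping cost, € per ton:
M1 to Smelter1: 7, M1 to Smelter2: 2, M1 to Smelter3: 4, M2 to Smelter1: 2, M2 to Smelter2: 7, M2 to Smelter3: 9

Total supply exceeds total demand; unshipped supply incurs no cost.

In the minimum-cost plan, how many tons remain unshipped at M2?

An optimal plan:
  M1 to Smelter2: 30 × €2 = €60
  M2 to Smelter1: 15 × €2 = €30
  M2 to Smelter3: 5 × €9 = €45
Total cost = €135.
M2 ships 20 of its 35, leaving 15.

15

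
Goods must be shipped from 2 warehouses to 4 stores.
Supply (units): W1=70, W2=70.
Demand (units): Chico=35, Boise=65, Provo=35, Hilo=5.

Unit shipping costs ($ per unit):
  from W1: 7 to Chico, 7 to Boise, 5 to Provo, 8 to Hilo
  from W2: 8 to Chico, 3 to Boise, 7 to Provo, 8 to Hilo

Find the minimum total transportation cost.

An optimal shipping plan:
  W1->Chico: 35 × $7 = $245
  W1->Provo: 35 × $5 = $175
  W2->Boise: 65 × $3 = $195
  W2->Hilo: 5 × $8 = $40
Total = 245 + 175 + 195 + 40 = $655.
(Supply check: W1 ships 70; W2 ships 70.)

655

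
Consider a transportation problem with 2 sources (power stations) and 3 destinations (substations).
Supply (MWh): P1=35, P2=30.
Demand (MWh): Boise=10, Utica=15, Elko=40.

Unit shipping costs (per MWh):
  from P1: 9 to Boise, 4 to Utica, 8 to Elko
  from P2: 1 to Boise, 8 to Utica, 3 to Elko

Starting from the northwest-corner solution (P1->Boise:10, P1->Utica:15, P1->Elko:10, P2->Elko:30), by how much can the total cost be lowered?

30

Current plan cost = 10·9 + 15·4 + 10·8 + 30·3 = 320.
Optimal plan:
  P1→Utica: 15 × 4 = 60
  P1→Elko: 20 × 8 = 160
  P2→Boise: 10 × 1 = 10
  P2→Elko: 20 × 3 = 60
Optimal cost = 290.
Saving = 320 − 290 = 30.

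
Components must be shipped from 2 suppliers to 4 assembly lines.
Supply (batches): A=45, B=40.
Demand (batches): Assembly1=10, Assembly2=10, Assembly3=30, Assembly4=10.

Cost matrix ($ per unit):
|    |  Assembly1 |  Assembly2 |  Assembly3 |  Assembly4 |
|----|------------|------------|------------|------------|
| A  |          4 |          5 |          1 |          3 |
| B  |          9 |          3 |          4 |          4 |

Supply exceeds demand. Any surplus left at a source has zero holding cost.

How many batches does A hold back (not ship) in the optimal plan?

Minimum-cost shipments:
  A→Assembly1: 10 × $4 = $40
  A→Assembly3: 30 × $1 = $30
  A→Assembly4: 5 × $3 = $15
  B→Assembly2: 10 × $3 = $30
  B→Assembly4: 5 × $4 = $20
Total cost = $135.
A ships 45 of its 45, leaving 0.

0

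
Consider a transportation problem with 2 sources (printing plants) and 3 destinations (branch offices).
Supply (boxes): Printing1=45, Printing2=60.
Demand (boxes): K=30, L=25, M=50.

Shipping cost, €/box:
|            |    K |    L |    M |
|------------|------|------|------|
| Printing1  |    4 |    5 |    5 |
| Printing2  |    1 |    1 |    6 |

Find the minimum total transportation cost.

310

Optimal allocation:
  Printing1->M: 45 boxes
  Printing2->K: 30 boxes
  Printing2->L: 25 boxes
  Printing2->M: 5 boxes
Total cost = €310.
(Supply check: Printing1 ships 45; Printing2 ships 60.)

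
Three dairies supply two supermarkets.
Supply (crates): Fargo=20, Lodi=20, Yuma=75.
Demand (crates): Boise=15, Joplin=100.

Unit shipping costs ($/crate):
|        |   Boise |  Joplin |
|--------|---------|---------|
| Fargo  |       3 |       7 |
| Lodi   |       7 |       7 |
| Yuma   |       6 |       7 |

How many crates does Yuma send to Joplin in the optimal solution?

75

Solving gives:
  Fargo->Boise: 15 × $3 = $45
  Fargo->Joplin: 5 × $7 = $35
  Lodi->Joplin: 20 × $7 = $140
  Yuma->Joplin: 75 × $7 = $525
Total cost = $745.
So Yuma→Joplin carries 75 crates.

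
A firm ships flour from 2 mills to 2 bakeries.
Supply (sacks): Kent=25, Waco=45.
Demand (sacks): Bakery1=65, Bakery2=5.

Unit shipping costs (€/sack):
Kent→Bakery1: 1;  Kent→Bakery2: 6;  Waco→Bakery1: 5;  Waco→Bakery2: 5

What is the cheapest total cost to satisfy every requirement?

250

A cheapest plan:
  Kent to Bakery1: 25 × €1 = €25
  Waco to Bakery1: 40 × €5 = €200
  Waco to Bakery2: 5 × €5 = €25
Total = 25 + 200 + 25 = €250.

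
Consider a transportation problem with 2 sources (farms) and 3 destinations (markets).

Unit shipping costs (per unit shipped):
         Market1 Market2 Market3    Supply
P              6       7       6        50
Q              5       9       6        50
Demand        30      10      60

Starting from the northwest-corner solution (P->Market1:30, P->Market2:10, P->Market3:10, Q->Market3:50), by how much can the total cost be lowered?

30

Current plan cost = 30·6 + 10·7 + 10·6 + 50·6 = 610.
Optimal plan:
  P to Market2: 10 × 7 = 70
  P to Market3: 40 × 6 = 240
  Q to Market1: 30 × 5 = 150
  Q to Market3: 20 × 6 = 120
Optimal cost = 580.
Saving = 610 − 580 = 30.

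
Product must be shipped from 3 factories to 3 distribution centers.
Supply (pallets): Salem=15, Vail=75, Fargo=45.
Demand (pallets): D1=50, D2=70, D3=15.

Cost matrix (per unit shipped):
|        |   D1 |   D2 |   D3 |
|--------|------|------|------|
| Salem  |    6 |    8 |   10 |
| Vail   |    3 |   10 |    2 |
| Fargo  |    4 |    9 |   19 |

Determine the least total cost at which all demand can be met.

805

Optimal allocation:
  Salem–D2: 15 × 8 = 120
  Vail–D1: 50 × 3 = 150
  Vail–D2: 10 × 10 = 100
  Vail–D3: 15 × 2 = 30
  Fargo–D2: 45 × 9 = 405
Total = 120 + 150 + 100 + 30 + 405 = 805.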